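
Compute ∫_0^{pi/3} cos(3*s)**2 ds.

pi/6

Use the identity cos^2(3*s) = (1 + cos(6*s))/2.
An antiderivative is F(s) = s/2 + sin(6*s)/12.
Then F(pi/3) - F(0) = (pi/6) - (0) = pi/6.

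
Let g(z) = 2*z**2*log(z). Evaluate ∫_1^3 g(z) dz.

Integrate by parts once (u = ln z, dv = 2*z**2 dz).
An antiderivative is F(z) = 2*z**3*(3*log(z) - 1)/9.
Then F(3) - F(1) = (-6 + 18*log(3)) - (-2/9) = -52/9 + 18*log(3).

-52/9 + 18*log(3)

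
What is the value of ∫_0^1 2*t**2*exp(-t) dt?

4 - 10*exp(-1)

Integrate by parts twice (u = t^2, dv = 2*exp(-t) dt).
An antiderivative is F(t) = (-2*t**2 - 4*t - 4)*exp(-t).
Then F(1) - F(0) = (-10*exp(-1)) - (-4) = 4 - 10*exp(-1).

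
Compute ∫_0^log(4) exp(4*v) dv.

Let u = exp(v), so du = exp(v) dv. When v = 0, u = 1; when v = log(4), u = 4.
The integral becomes ∫ u**3 du from 1 to 4, with antiderivative u**4/4.
Back in v: F(v) = exp(4*v)/4.
Then F(log(4)) - F(0) = (64) - (1/4) = 255/4.

255/4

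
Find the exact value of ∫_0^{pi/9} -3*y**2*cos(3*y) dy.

Integrate by parts twice (u = y^2, dv = -3*cos(3*y) dy).
An antiderivative is F(y) = -y**2*sin(3*y) - 2*y*cos(3*y)/3 + 2*sin(3*y)/9.
Then F(pi/9) - F(0) = (-pi/27 - sqrt(3)*pi**2/162 + sqrt(3)/9) - (0) = -pi/27 - sqrt(3)*pi**2/162 + sqrt(3)/9.

-pi/27 - sqrt(3)*pi**2/162 + sqrt(3)/9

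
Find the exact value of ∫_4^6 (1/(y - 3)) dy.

An antiderivative is F(y) = log(y - 3).
Then F(6) - F(4) = (log(3)) - (0) = log(3).

log(3)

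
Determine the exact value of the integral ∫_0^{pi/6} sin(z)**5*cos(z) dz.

1/384

Let u = sin(z), so du = cos(z) dz. When z = 0, u = 0; when z = pi/6, u = 1/2.
The integral becomes ∫ u**5 du from 0 to 1/2, with antiderivative u**6/6.
Back in z: F(z) = sin(z)**6/6.
Then F(pi/6) - F(0) = (1/384) - (0) = 1/384.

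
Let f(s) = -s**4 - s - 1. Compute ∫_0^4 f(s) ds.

-1084/5

By the power rule, an antiderivative is F(s) = -s**5/5 - s**2/2 - s.
Then F(4) - F(0) = (-1084/5) - (0) = -1084/5.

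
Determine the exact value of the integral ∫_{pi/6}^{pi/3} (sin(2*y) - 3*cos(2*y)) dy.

1/2

An antiderivative is F(y) = -3*sin(2*y)/2 - cos(2*y)/2.
Then F(pi/3) - F(pi/6) = (1/4 - 3*sqrt(3)/4) - (-3*sqrt(3)/4 - 1/4) = 1/2.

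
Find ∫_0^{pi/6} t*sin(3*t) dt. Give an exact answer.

1/9

Integrate by parts once (u = t, dv = sin(3*t) dt).
An antiderivative is F(t) = -t*cos(3*t)/3 + sin(3*t)/9.
Then F(pi/6) - F(0) = (1/9) - (0) = 1/9.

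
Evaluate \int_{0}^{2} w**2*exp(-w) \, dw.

2 - 10*exp(-2)

Integrate by parts twice (u = w^2, dv = exp(-w) dw).
An antiderivative is F(w) = (-w**2 - 2*w - 2)*exp(-w).
Then F(2) - F(0) = (-10*exp(-2)) - (-2) = 2 - 10*exp(-2).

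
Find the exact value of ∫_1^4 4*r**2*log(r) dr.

-28 + 512*log(2)/3

Integrate by parts once (u = ln r, dv = 4*r**2 dr).
An antiderivative is F(r) = 4*r**3*(3*log(r) - 1)/9.
Then F(4) - F(1) = (-256/9 + 512*log(2)/3) - (-4/9) = -28 + 512*log(2)/3.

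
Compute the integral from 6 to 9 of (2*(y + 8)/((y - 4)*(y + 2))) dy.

Factor the denominator: y**2 - 2*y - 8 = (y + 2)(y - 4).
Partial fractions: 2*(y + 8)/((y - 4)*(y + 2)) = -2/(y + 2) + 4/(y - 4).
An antiderivative is F(y) = 4*log(y - 4) - 2*log(y + 2).
Then F(9) - F(6) = (-2*log(11) + 4*log(5)) - (-log(4)) = -2*log(11) + 2*log(2) + 4*log(5).

-2*log(11) + 2*log(2) + 4*log(5)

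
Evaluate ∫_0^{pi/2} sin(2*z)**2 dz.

pi/4

Use the identity sin^2(2*z) = (1 - cos(4*z))/2.
An antiderivative is F(z) = z/2 - sin(4*z)/8.
Then F(pi/2) - F(0) = (pi/4) - (0) = pi/4.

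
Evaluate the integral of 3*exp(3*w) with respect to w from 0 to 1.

An antiderivative is F(w) = exp(3*w).
Then F(1) - F(0) = (exp(3)) - (1) = -1 + exp(3).

-1 + exp(3)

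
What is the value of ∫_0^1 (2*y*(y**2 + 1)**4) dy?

31/5

Let u = y**2 + 1, so du = 2*y dy. When y = 0, u = 1; when y = 1, u = 2.
The integral becomes ∫ u**4 du from 1 to 2, with antiderivative u**5/5.
Back in y: F(y) = (y**2 + 1)**5/5.
Then F(1) - F(0) = (32/5) - (1/5) = 31/5.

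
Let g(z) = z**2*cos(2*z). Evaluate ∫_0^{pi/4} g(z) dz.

Integrate by parts twice (u = z^2, dv = cos(2*z) dz).
An antiderivative is F(z) = z**2*sin(2*z)/2 + z*cos(2*z)/2 - sin(2*z)/4.
Then F(pi/4) - F(0) = (-1/4 + pi**2/32) - (0) = -1/4 + pi**2/32.

-1/4 + pi**2/32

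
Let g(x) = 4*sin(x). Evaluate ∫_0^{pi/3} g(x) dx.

2

An antiderivative is F(x) = -4*cos(x).
Then F(pi/3) - F(0) = (-2) - (-4) = 2.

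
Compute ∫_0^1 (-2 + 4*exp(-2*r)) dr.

-2*exp(-2)

An antiderivative is F(r) = -2*r - 2*exp(-2*r).
Then F(1) - F(0) = (-2 - 2*exp(-2)) - (-2) = -2*exp(-2).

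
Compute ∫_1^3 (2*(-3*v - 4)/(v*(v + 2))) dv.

-2*log(5) - 2*log(3)

Factor the denominator: v**2 + 2*v = (v + 2)v.
Partial fractions: 2*(-3*v - 4)/(v*(v + 2)) = -2/(v + 2) - 4/v.
An antiderivative is F(v) = -4*log(v) - 2*log(v + 2).
Then F(3) - F(1) = (-4*log(3) - 2*log(5)) - (-log(9)) = -2*log(5) - 2*log(3).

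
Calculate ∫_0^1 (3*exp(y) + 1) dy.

-2 + 3*E

An antiderivative is F(y) = y + 3*exp(y).
Then F(1) - F(0) = (1 + 3*E) - (3) = -2 + 3*E.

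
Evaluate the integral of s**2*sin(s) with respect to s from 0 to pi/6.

-2 - sqrt(3)*pi**2/72 + pi/6 + sqrt(3)

Integrate by parts twice (u = s^2, dv = sin(s) ds).
An antiderivative is F(s) = -s**2*cos(s) + 2*s*sin(s) + 2*cos(s).
Then F(pi/6) - F(0) = (-sqrt(3)*pi**2/72 + pi/6 + sqrt(3)) - (2) = -2 - sqrt(3)*pi**2/72 + pi/6 + sqrt(3).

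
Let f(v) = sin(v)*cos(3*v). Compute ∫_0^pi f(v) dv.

Use the identity sin(v)cos(3*v) = [sin(4*v) + sin(-2*v)]/2.
An antiderivative is F(v) = cos(2*v)/4 - cos(4*v)/8.
Then F(pi) - F(0) = (1/8) - (1/8) = 0.

0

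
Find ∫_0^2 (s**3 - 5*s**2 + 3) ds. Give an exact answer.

By the power rule, an antiderivative is F(s) = s**4/4 - 5*s**3/3 + 3*s.
Then F(2) - F(0) = (-10/3) - (0) = -10/3.

-10/3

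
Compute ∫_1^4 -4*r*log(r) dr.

15 - 64*log(2)

Integrate by parts once (u = ln r, dv = -4*r dr).
An antiderivative is F(r) = -r**2*(2*log(r) - 1).
Then F(4) - F(1) = (16 - 64*log(2)) - (1) = 15 - 64*log(2).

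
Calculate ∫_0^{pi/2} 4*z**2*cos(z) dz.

-8 + pi**2

Integrate by parts twice (u = z^2, dv = 4*cos(z) dz).
An antiderivative is F(z) = 4*z**2*sin(z) + 8*z*cos(z) - 8*sin(z).
Then F(pi/2) - F(0) = (-8 + pi**2) - (0) = -8 + pi**2.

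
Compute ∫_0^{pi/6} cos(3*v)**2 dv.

pi/12

Use the identity cos^2(3*v) = (1 + cos(6*v))/2.
An antiderivative is F(v) = v/2 + sin(6*v)/12.
Then F(pi/6) - F(0) = (pi/12) - (0) = pi/12.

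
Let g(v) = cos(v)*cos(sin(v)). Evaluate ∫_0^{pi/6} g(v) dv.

sin(1/2)

Let u = sin(v), so du = cos(v) dv. When v = 0, u = 0; when v = pi/6, u = 1/2.
The integral becomes ∫ cos(u) du from 0 to 1/2, with antiderivative sin(u).
Back in v: F(v) = sin(sin(v)).
Then F(pi/6) - F(0) = (sin(1/2)) - (0) = sin(1/2).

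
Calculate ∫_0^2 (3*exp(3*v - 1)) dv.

Let u = 3*v - 1, so du = 3 dv. When v = 0, u = -1; when v = 2, u = 5.
The integral becomes ∫ exp(u) du from -1 to 5, with antiderivative exp(u).
Back in v: F(v) = exp(3*v - 1).
Then F(2) - F(0) = (exp(5)) - (exp(-1)) = -(1 - exp(6))*exp(-1).

-(1 - exp(6))*exp(-1)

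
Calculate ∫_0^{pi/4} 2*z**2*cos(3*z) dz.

sqrt(2)*(-24*pi - 32 + 9*pi**2)/432

Integrate by parts twice (u = z^2, dv = 2*cos(3*z) dz).
An antiderivative is F(z) = 2*z**2*sin(3*z)/3 + 4*z*cos(3*z)/9 - 4*sin(3*z)/27.
Then F(pi/4) - F(0) = (sqrt(2)*(-24*pi - 32 + 9*pi**2)/432) - (0) = sqrt(2)*(-24*pi - 32 + 9*pi**2)/432.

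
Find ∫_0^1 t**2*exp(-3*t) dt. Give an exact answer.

2/27 - 17*exp(-3)/27

Integrate by parts twice (u = t^2, dv = exp(-3*t) dt).
An antiderivative is F(t) = (-9*t**2 - 6*t - 2)*exp(-3*t)/27.
Then F(1) - F(0) = (-17*exp(-3)/27) - (-2/27) = 2/27 - 17*exp(-3)/27.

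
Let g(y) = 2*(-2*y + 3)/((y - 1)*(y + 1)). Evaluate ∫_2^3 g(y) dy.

-9*log(2) + 5*log(3)

Factor the denominator: y**2 - 1 = (y + 1)(y - 1).
Partial fractions: 2*(-2*y + 3)/((y - 1)*(y + 1)) = -5/(y + 1) + 1/(y - 1).
An antiderivative is F(y) = log(y - 1) - 5*log(y + 1).
Then F(3) - F(2) = (-9*log(2)) - (-5*log(3)) = -9*log(2) + 5*log(3).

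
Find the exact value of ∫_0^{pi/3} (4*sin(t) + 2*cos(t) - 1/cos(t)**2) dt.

An antiderivative is F(t) = 2*sin(t) - 4*cos(t) - tan(t).
Then F(pi/3) - F(0) = (-2) - (-4) = 2.

2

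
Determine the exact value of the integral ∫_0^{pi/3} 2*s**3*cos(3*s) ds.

8/27 - 2*pi**2/27

Integrate by parts 3 times (u = s^3, dv = 2*cos(3*s) ds).
An antiderivative is F(s) = 2*s**3*sin(3*s)/3 + 2*s**2*cos(3*s)/3 - 4*s*sin(3*s)/9 - 4*cos(3*s)/27.
Then F(pi/3) - F(0) = (4/27 - 2*pi**2/27) - (-4/27) = 8/27 - 2*pi**2/27.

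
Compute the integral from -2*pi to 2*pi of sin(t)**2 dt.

2*pi

Use the identity sin^2(t) = (1 - cos(2*t))/2.
An antiderivative is F(t) = t/2 - sin(2*t)/4.
Then F(2*pi) - F(-2*pi) = (pi) - (-pi) = 2*pi.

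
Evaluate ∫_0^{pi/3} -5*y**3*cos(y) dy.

-15 - 5*pi**2/6 - 5*sqrt(3)*pi**3/54 + 5*sqrt(3)*pi

Integrate by parts 3 times (u = y^3, dv = -5*cos(y) dy).
An antiderivative is F(y) = -5*y**3*sin(y) - 15*y**2*cos(y) + 30*y*sin(y) + 30*cos(y).
Then F(pi/3) - F(0) = (-5*pi**2/6 - 5*sqrt(3)*pi**3/54 + 15 + 5*sqrt(3)*pi) - (30) = -15 - 5*pi**2/6 - 5*sqrt(3)*pi**3/54 + 5*sqrt(3)*pi.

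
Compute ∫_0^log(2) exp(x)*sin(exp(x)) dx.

-cos(2) + cos(1)

Let u = exp(x), so du = exp(x) dx. When x = 0, u = 1; when x = log(2), u = 2.
The integral becomes ∫ sin(u) du from 1 to 2, with antiderivative -cos(u).
Back in x: F(x) = -cos(exp(x)).
Then F(log(2)) - F(0) = (-cos(2)) - (-cos(1)) = -cos(2) + cos(1).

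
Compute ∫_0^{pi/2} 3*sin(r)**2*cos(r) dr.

1

Let u = sin(r), so du = cos(r) dr. When r = 0, u = 0; when r = pi/2, u = 1.
The integral becomes 3·∫ u**2 du from 0 to 1, with antiderivative u**3.
Back in r: F(r) = sin(r)**3.
Then F(pi/2) - F(0) = (1) - (0) = 1.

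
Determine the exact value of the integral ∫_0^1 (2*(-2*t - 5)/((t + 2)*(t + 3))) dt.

-log(4)

Factor the denominator: t**2 + 5*t + 6 = (t + 3)(t + 2).
Partial fractions: 2*(-2*t - 5)/((t + 2)*(t + 3)) = -2/(t + 3) - 2/(t + 2).
An antiderivative is F(t) = -2*log(t + 2) - 2*log(t + 3).
Then F(1) - F(0) = (-4*log(2) - 2*log(3)) - (-log(36)) = -log(4).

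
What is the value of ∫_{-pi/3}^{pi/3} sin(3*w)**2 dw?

pi/3

Use the identity sin^2(3*w) = (1 - cos(6*w))/2.
An antiderivative is F(w) = w/2 - sin(6*w)/12.
Then F(pi/3) - F(-pi/3) = (pi/6) - (-pi/6) = pi/3.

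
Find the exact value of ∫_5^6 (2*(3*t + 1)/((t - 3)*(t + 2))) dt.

-2*log(7) + 2*log(2) + 4*log(3)

Factor the denominator: t**2 - t - 6 = (t + 2)(t - 3).
Partial fractions: 2*(3*t + 1)/((t - 3)*(t + 2)) = 2/(t + 2) + 4/(t - 3).
An antiderivative is F(t) = 4*log(t - 3) + 2*log(t + 2).
Then F(6) - F(5) = (6*log(2) + 4*log(3)) - (4*log(2) + 2*log(7)) = -2*log(7) + 2*log(2) + 4*log(3).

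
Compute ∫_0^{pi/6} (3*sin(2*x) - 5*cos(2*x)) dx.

An antiderivative is F(x) = -5*sin(2*x)/2 - 3*cos(2*x)/2.
Then F(pi/6) - F(0) = (-5*sqrt(3)/4 - 3/4) - (-3/2) = 3/4 - 5*sqrt(3)/4.

3/4 - 5*sqrt(3)/4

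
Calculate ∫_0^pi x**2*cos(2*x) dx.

Integrate by parts twice (u = x^2, dv = cos(2*x) dx).
An antiderivative is F(x) = x**2*sin(2*x)/2 + x*cos(2*x)/2 - sin(2*x)/4.
Then F(pi) - F(0) = (pi/2) - (0) = pi/2.

pi/2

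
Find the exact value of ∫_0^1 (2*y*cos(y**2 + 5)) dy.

Let u = y**2 + 5, so du = 2*y dy. When y = 0, u = 5; when y = 1, u = 6.
The integral becomes ∫ cos(u) du from 5 to 6, with antiderivative sin(u).
Back in y: F(y) = sin(y**2 + 5).
Then F(1) - F(0) = (sin(6)) - (sin(5)) = sin(6) - sin(5).

sin(6) - sin(5)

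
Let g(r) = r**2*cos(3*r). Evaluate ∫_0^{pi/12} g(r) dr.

sqrt(2)*(-32 + pi**2 + 8*pi)/864

Integrate by parts twice (u = r^2, dv = cos(3*r) dr).
An antiderivative is F(r) = r**2*sin(3*r)/3 + 2*r*cos(3*r)/9 - 2*sin(3*r)/27.
Then F(pi/12) - F(0) = (sqrt(2)*(-32 + pi**2 + 8*pi)/864) - (0) = sqrt(2)*(-32 + pi**2 + 8*pi)/864.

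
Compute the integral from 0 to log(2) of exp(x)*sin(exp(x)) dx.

Let u = exp(x), so du = exp(x) dx. When x = 0, u = 1; when x = log(2), u = 2.
The integral becomes ∫ sin(u) du from 1 to 2, with antiderivative -cos(u).
Back in x: F(x) = -cos(exp(x)).
Then F(log(2)) - F(0) = (-cos(2)) - (-cos(1)) = -cos(2) + cos(1).

-cos(2) + cos(1)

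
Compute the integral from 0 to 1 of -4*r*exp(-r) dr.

-4 + 8*exp(-1)

Integrate by parts once (u = r, dv = -4*exp(-r) dr).
An antiderivative is F(r) = (4*r + 4)*exp(-r).
Then F(1) - F(0) = (8*exp(-1)) - (4) = -4 + 8*exp(-1).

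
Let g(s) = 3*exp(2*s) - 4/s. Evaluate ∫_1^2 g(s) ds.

An antiderivative is F(s) = 3*exp(2*s)/2 - 4*log(s).
Then F(2) - F(1) = (-log(16) + 3*exp(4)/2) - (3*exp(2)/2) = -3*exp(2)/2 - log(16) + 3*exp(4)/2.

-3*exp(2)/2 - log(16) + 3*exp(4)/2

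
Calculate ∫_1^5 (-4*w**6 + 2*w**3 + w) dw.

By the power rule, an antiderivative is F(w) = -4*w**7/7 + w**4/2 + w**2/2.
Then F(5) - F(1) = (-310225/7) - (3/7) = -310228/7.

-310228/7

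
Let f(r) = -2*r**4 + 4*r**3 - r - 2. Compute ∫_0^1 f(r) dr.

By the power rule, an antiderivative is F(r) = -2*r**5/5 + r**4 - r**2/2 - 2*r.
Then F(1) - F(0) = (-19/10) - (0) = -19/10.

-19/10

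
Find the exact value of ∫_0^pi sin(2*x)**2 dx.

Use the identity sin^2(2*x) = (1 - cos(4*x))/2.
An antiderivative is F(x) = x/2 - sin(4*x)/8.
Then F(pi) - F(0) = (pi/2) - (0) = pi/2.

pi/2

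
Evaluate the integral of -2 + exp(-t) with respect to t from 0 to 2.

-3 - exp(-2)

An antiderivative is F(t) = -2*t - exp(-t).
Then F(2) - F(0) = (-4 - exp(-2)) - (-1) = -3 - exp(-2).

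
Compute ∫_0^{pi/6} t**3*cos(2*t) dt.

-sqrt(3)*pi/16 + sqrt(3)*pi**3/864 + pi**2/96 + 3/16

Integrate by parts 3 times (u = t^3, dv = cos(2*t) dt).
An antiderivative is F(t) = t**3*sin(2*t)/2 + 3*t**2*cos(2*t)/4 - 3*t*sin(2*t)/4 - 3*cos(2*t)/8.
Then F(pi/6) - F(0) = (-sqrt(3)*pi/16 - 3/16 + sqrt(3)*pi**3/864 + pi**2/96) - (-3/8) = -sqrt(3)*pi/16 + sqrt(3)*pi**3/864 + pi**2/96 + 3/16.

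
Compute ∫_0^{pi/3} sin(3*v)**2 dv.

Use the identity sin^2(3*v) = (1 - cos(6*v))/2.
An antiderivative is F(v) = v/2 - sin(6*v)/12.
Then F(pi/3) - F(0) = (pi/6) - (0) = pi/6.

pi/6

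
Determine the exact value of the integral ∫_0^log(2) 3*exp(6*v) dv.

63/2

Let u = exp(v), so du = exp(v) dv. When v = 0, u = 1; when v = log(2), u = 2.
The integral becomes 3·∫ u**5 du from 1 to 2, with antiderivative u**6/2.
Back in v: F(v) = exp(6*v)/2.
Then F(log(2)) - F(0) = (32) - (1/2) = 63/2.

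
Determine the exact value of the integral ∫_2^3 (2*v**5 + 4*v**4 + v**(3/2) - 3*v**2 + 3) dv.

By the power rule, an antiderivative is F(v) = v**6/3 + 2*v**(5/2)/5 + 4*v**5/5 - v**3 + 3*v.
Then F(3) - F(2) = (18*sqrt(3)/5 + 2097/5) - (8*sqrt(2)/5 + 674/15) = -8*sqrt(2)/5 + 18*sqrt(3)/5 + 5617/15.

-8*sqrt(2)/5 + 18*sqrt(3)/5 + 5617/15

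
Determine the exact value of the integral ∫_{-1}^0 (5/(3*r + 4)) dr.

An antiderivative is F(r) = 5*log(3*r + 4)/3.
Then F(0) - F(-1) = (10*log(2)/3) - (0) = 10*log(2)/3.

10*log(2)/3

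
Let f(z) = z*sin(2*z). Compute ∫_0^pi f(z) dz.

-pi/2

Integrate by parts once (u = z, dv = sin(2*z) dz).
An antiderivative is F(z) = -z*cos(2*z)/2 + sin(2*z)/4.
Then F(pi) - F(0) = (-pi/2) - (0) = -pi/2.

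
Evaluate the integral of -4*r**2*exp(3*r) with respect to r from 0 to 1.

8/27 - 20*exp(3)/27

Integrate by parts twice (u = r^2, dv = -4*exp(3*r) dr).
An antiderivative is F(r) = (-36*r**2 + 24*r - 8)*exp(3*r)/27.
Then F(1) - F(0) = (-20*exp(3)/27) - (-8/27) = 8/27 - 20*exp(3)/27.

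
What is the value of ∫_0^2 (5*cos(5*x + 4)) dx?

-sin(4) + sin(14)

Let u = 5*x + 4, so du = 5 dx. When x = 0, u = 4; when x = 2, u = 14.
The integral becomes ∫ cos(u) du from 4 to 14, with antiderivative sin(u).
Back in x: F(x) = sin(5*x + 4).
Then F(2) - F(0) = (sin(14)) - (sin(4)) = -sin(4) + sin(14).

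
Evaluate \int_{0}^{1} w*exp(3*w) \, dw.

1/9 + 2*exp(3)/9

Integrate by parts once (u = w, dv = exp(3*w) dw).
An antiderivative is F(w) = (3*w - 1)*exp(3*w)/9.
Then F(1) - F(0) = (2*exp(3)/9) - (-1/9) = 1/9 + 2*exp(3)/9.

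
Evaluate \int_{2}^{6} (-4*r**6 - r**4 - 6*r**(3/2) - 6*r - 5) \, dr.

-5654428/35 - 432*sqrt(6)/5 + 48*sqrt(2)/5

By the power rule, an antiderivative is F(r) = -4*r**7/7 - 12*r**(5/2)/5 - r**5/5 - 3*r**2 - 5*r.
Then F(6) - F(2) = (-5657982/35 - 432*sqrt(6)/5) - (-3554/35 - 48*sqrt(2)/5) = -5654428/35 - 432*sqrt(6)/5 + 48*sqrt(2)/5.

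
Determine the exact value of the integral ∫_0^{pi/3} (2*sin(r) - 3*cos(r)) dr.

1 - 3*sqrt(3)/2

An antiderivative is F(r) = -3*sin(r) - 2*cos(r).
Then F(pi/3) - F(0) = (-3*sqrt(3)/2 - 1) - (-2) = 1 - 3*sqrt(3)/2.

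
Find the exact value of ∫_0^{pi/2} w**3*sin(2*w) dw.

Integrate by parts 3 times (u = w^3, dv = sin(2*w) dw).
An antiderivative is F(w) = -w**3*cos(2*w)/2 + 3*w**2*sin(2*w)/4 + 3*w*cos(2*w)/4 - 3*sin(2*w)/8.
Then F(pi/2) - F(0) = (pi*(-6 + pi**2)/16) - (0) = pi*(-6 + pi**2)/16.

pi*(-6 + pi**2)/16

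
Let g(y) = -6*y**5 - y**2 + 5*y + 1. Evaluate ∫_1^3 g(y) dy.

-2144/3

By the power rule, an antiderivative is F(y) = -y**6 - y**3/3 + 5*y**2/2 + y.
Then F(3) - F(1) = (-1425/2) - (13/6) = -2144/3.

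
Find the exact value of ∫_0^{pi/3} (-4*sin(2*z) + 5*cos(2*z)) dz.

An antiderivative is F(z) = 5*sin(2*z)/2 + 2*cos(2*z).
Then F(pi/3) - F(0) = (-1 + 5*sqrt(3)/4) - (2) = -3 + 5*sqrt(3)/4.

-3 + 5*sqrt(3)/4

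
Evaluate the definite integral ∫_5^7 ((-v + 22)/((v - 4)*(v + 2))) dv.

Factor the denominator: v**2 - 2*v - 8 = (v + 2)(v - 4).
Partial fractions: (-v + 22)/((v - 4)*(v + 2)) = -4/(v + 2) + 3/(v - 4).
An antiderivative is F(v) = 3*log(v - 4) - 4*log(v + 2).
Then F(7) - F(5) = (-5*log(3)) - (-4*log(7)) = -5*log(3) + 4*log(7).

-5*log(3) + 4*log(7)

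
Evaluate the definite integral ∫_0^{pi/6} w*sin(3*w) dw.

Integrate by parts once (u = w, dv = sin(3*w) dw).
An antiderivative is F(w) = -w*cos(3*w)/3 + sin(3*w)/9.
Then F(pi/6) - F(0) = (1/9) - (0) = 1/9.

1/9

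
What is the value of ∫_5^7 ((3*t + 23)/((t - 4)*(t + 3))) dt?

Factor the denominator: t**2 - t - 12 = (t + 3)(t - 4).
Partial fractions: (3*t + 23)/((t - 4)*(t + 3)) = -2/(t + 3) + 5/(t - 4).
An antiderivative is F(t) = 5*log(t - 4) - 2*log(t + 3).
Then F(7) - F(5) = (-2*log(5) - 2*log(2) + 5*log(3)) - (-log(64)) = -2*log(5) + 4*log(2) + 5*log(3).

-2*log(5) + 4*log(2) + 5*log(3)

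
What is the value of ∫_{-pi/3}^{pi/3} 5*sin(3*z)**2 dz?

5*pi/3

Use the identity sin^2(3*z) = (1 - cos(6*z))/2.
An antiderivative is F(z) = 5*z/2 - 5*sin(6*z)/12.
Then F(pi/3) - F(-pi/3) = (5*pi/6) - (-5*pi/6) = 5*pi/3.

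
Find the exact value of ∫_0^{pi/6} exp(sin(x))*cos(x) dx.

Let u = sin(x), so du = cos(x) dx. When x = 0, u = 0; when x = pi/6, u = 1/2.
The integral becomes ∫ exp(u) du from 0 to 1/2, with antiderivative exp(u).
Back in x: F(x) = exp(sin(x)).
Then F(pi/6) - F(0) = (exp(1/2)) - (1) = -1 + exp(1/2).

-1 + exp(1/2)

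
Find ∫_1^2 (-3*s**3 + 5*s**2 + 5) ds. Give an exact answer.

By the power rule, an antiderivative is F(s) = -3*s**4/4 + 5*s**3/3 + 5*s.
Then F(2) - F(1) = (34/3) - (71/12) = 65/12.

65/12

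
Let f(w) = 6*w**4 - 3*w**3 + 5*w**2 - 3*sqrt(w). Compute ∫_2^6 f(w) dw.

By the power rule, an antiderivative is F(w) = 6*w**5/5 - 3*w**4/4 - 2*w**(3/2) + 5*w**3/3.
Then F(6) - F(2) = (43596/5 - 12*sqrt(6)) - (596/15 - 4*sqrt(2)) = -12*sqrt(6) + 4*sqrt(2) + 130192/15.

-12*sqrt(6) + 4*sqrt(2) + 130192/15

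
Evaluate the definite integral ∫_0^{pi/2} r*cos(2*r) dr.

-1/2

Integrate by parts once (u = r, dv = cos(2*r) dr).
An antiderivative is F(r) = r*sin(2*r)/2 + cos(2*r)/4.
Then F(pi/2) - F(0) = (-1/4) - (1/4) = -1/2.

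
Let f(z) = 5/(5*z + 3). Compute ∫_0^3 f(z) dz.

log(6)

Let u = 5*z + 3, so du = 5 dz. When z = 0, u = 3; when z = 3, u = 18.
The integral becomes ∫ 1/u du from 3 to 18, with antiderivative log(u).
Back in z: F(z) = log(5*z + 3).
Then F(3) - F(0) = (log(18)) - (log(3)) = log(6).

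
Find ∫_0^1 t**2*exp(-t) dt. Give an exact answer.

2 - 5*exp(-1)

Integrate by parts twice (u = t^2, dv = exp(-t) dt).
An antiderivative is F(t) = (-t**2 - 2*t - 2)*exp(-t).
Then F(1) - F(0) = (-5*exp(-1)) - (-2) = 2 - 5*exp(-1).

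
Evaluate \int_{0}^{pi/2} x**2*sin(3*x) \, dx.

Integrate by parts twice (u = x^2, dv = sin(3*x) dx).
An antiderivative is F(x) = -x**2*cos(3*x)/3 + 2*x*sin(3*x)/9 + 2*cos(3*x)/27.
Then F(pi/2) - F(0) = (-pi/9) - (2/27) = -pi/9 - 2/27.

-pi/9 - 2/27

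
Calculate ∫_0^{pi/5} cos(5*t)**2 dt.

Use the identity cos^2(5*t) = (1 + cos(10*t))/2.
An antiderivative is F(t) = t/2 + sin(10*t)/20.
Then F(pi/5) - F(0) = (pi/10) - (0) = pi/10.

pi/10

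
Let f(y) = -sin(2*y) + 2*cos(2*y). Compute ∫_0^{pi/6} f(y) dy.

-1/4 + sqrt(3)/2

An antiderivative is F(y) = sin(2*y) + cos(2*y)/2.
Then F(pi/6) - F(0) = (1/4 + sqrt(3)/2) - (1/2) = -1/4 + sqrt(3)/2.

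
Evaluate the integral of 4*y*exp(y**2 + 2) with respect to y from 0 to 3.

-2*(1 - exp(9))*exp(2)

Let u = y**2 + 2, so du = 2*y dy. When y = 0, u = 2; when y = 3, u = 11.
The integral becomes 2·∫ exp(u) du from 2 to 11, with antiderivative 2*exp(u).
Back in y: F(y) = 2*exp(y**2 + 2).
Then F(3) - F(0) = (2*exp(11)) - (2*exp(2)) = -2*(1 - exp(9))*exp(2).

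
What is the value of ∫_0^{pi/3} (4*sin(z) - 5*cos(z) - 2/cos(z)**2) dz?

An antiderivative is F(z) = -5*sin(z) - 4*cos(z) - 2*tan(z).
Then F(pi/3) - F(0) = (-9*sqrt(3)/2 - 2) - (-4) = 2 - 9*sqrt(3)/2.

2 - 9*sqrt(3)/2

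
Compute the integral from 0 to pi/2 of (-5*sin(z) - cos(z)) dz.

An antiderivative is F(z) = -sin(z) + 5*cos(z).
Then F(pi/2) - F(0) = (-1) - (5) = -6.

-6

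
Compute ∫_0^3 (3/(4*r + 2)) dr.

3*log(7)/4

An antiderivative is F(r) = 3*log(4*r + 2)/4.
Then F(3) - F(0) = (3*log(14)/4) - (3*log(2)/4) = 3*log(7)/4.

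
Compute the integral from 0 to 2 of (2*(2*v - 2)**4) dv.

Let u = 2*v - 2, so du = 2 dv. When v = 0, u = -2; when v = 2, u = 2.
The integral becomes ∫ u**4 du from -2 to 2, with antiderivative u**5/5.
Back in v: F(v) = (2*v - 2)**5/5.
Then F(2) - F(0) = (32/5) - (-32/5) = 64/5.

64/5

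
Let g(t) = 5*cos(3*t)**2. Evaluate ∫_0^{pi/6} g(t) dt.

Use the identity cos^2(3*t) = (1 + cos(6*t))/2.
An antiderivative is F(t) = 5*t/2 + 5*sin(6*t)/12.
Then F(pi/6) - F(0) = (5*pi/12) - (0) = 5*pi/12.

5*pi/12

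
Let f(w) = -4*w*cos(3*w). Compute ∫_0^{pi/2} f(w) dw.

Integrate by parts once (u = w, dv = -4*cos(3*w) dw).
An antiderivative is F(w) = -4*w*sin(3*w)/3 - 4*cos(3*w)/9.
Then F(pi/2) - F(0) = (2*pi/3) - (-4/9) = 4/9 + 2*pi/3.

4/9 + 2*pi/3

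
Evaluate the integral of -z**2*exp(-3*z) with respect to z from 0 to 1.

-2/27 + 17*exp(-3)/27

Integrate by parts twice (u = z^2, dv = -exp(-3*z) dz).
An antiderivative is F(z) = (9*z**2 + 6*z + 2)*exp(-3*z)/27.
Then F(1) - F(0) = (17*exp(-3)/27) - (2/27) = -2/27 + 17*exp(-3)/27.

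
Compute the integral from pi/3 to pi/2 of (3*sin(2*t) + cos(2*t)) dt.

An antiderivative is F(t) = sin(2*t)/2 - 3*cos(2*t)/2.
Then F(pi/2) - F(pi/3) = (3/2) - (sqrt(3)/4 + 3/4) = 3/4 - sqrt(3)/4.

3/4 - sqrt(3)/4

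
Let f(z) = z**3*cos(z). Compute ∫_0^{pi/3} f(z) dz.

Integrate by parts 3 times (u = z^3, dv = cos(z) dz).
An antiderivative is F(z) = z**3*sin(z) + 3*z**2*cos(z) - 6*z*sin(z) - 6*cos(z).
Then F(pi/3) - F(0) = (-sqrt(3)*pi - 3 + sqrt(3)*pi**3/54 + pi**2/6) - (-6) = -sqrt(3)*pi + sqrt(3)*pi**3/54 + pi**2/6 + 3.

-sqrt(3)*pi + sqrt(3)*pi**3/54 + pi**2/6 + 3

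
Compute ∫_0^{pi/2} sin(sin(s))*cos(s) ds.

1 - cos(1)

Let u = sin(s), so du = cos(s) ds. When s = 0, u = 0; when s = pi/2, u = 1.
The integral becomes ∫ sin(u) du from 0 to 1, with antiderivative -cos(u).
Back in s: F(s) = -cos(sin(s)).
Then F(pi/2) - F(0) = (-cos(1)) - (-1) = 1 - cos(1).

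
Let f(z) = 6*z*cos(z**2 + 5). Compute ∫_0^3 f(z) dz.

-3*sin(5) + 3*sin(14)

Let u = z**2 + 5, so du = 2*z dz. When z = 0, u = 5; when z = 3, u = 14.
The integral becomes 3·∫ cos(u) du from 5 to 14, with antiderivative 3*sin(u).
Back in z: F(z) = 3*sin(z**2 + 5).
Then F(3) - F(0) = (3*sin(14)) - (3*sin(5)) = -3*sin(5) + 3*sin(14).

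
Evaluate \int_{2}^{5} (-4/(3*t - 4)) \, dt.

An antiderivative is F(t) = -4*log(3*t - 4)/3.
Then F(5) - F(2) = (-4*log(11)/3) - (-4*log(2)/3) = -4*log(11)/3 + 4*log(2)/3.

-4*log(11)/3 + 4*log(2)/3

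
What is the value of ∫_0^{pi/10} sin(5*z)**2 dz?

pi/20

Use the identity sin^2(5*z) = (1 - cos(10*z))/2.
An antiderivative is F(z) = z/2 - sin(10*z)/20.
Then F(pi/10) - F(0) = (pi/20) - (0) = pi/20.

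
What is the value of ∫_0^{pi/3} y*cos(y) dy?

-1/2 + sqrt(3)*pi/6

Integrate by parts once (u = y, dv = cos(y) dy).
An antiderivative is F(y) = y*sin(y) + cos(y).
Then F(pi/3) - F(0) = (1/2 + sqrt(3)*pi/6) - (1) = -1/2 + sqrt(3)*pi/6.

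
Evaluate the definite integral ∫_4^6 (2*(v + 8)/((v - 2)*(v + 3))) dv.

-4*log(3) + 4*log(2) + 2*log(7)

Factor the denominator: v**2 + v - 6 = (v + 3)(v - 2).
Partial fractions: 2*(v + 8)/((v - 2)*(v + 3)) = -2/(v + 3) + 4/(v - 2).
An antiderivative is F(v) = 4*log(v - 2) - 2*log(v + 3).
Then F(6) - F(4) = (-4*log(3) + 8*log(2)) - (log(16/49)) = -4*log(3) + 4*log(2) + 2*log(7).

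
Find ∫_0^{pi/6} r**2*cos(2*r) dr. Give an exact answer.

Integrate by parts twice (u = r^2, dv = cos(2*r) dr).
An antiderivative is F(r) = r**2*sin(2*r)/2 + r*cos(2*r)/2 - sin(2*r)/4.
Then F(pi/6) - F(0) = (-sqrt(3)/8 + sqrt(3)*pi**2/144 + pi/24) - (0) = -sqrt(3)/8 + sqrt(3)*pi**2/144 + pi/24.

-sqrt(3)/8 + sqrt(3)*pi**2/144 + pi/24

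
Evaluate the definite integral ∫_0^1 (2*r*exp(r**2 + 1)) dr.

-exp(1) + exp(2)

Let u = r**2 + 1, so du = 2*r dr. When r = 0, u = 1; when r = 1, u = 2.
The integral becomes ∫ exp(u) du from 1 to 2, with antiderivative exp(u).
Back in r: F(r) = exp(r**2 + 1).
Then F(1) - F(0) = (exp(2)) - (exp(1)) = -exp(1) + exp(2).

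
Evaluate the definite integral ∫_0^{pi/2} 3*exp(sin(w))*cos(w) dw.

-3 + 3*E

Let u = sin(w), so du = cos(w) dw. When w = 0, u = 0; when w = pi/2, u = 1.
The integral becomes 3·∫ exp(u) du from 0 to 1, with antiderivative 3*exp(u).
Back in w: F(w) = 3*exp(sin(w)).
Then F(pi/2) - F(0) = (3*E) - (3) = -3 + 3*E.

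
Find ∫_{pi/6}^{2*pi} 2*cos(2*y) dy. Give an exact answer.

-sqrt(3)/2

An antiderivative is F(y) = sin(2*y).
Then F(2*pi) - F(pi/6) = (0) - (sqrt(3)/2) = -sqrt(3)/2.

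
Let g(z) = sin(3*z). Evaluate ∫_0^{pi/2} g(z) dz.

1/3

An antiderivative is F(z) = -cos(3*z)/3.
Then F(pi/2) - F(0) = (0) - (-1/3) = 1/3.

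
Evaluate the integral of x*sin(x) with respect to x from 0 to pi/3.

-pi/6 + sqrt(3)/2

Integrate by parts once (u = x, dv = sin(x) dx).
An antiderivative is F(x) = -x*cos(x) + sin(x).
Then F(pi/3) - F(0) = (-pi/6 + sqrt(3)/2) - (0) = -pi/6 + sqrt(3)/2.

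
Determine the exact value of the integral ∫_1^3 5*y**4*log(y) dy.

-242/5 + 243*log(3)

Integrate by parts once (u = ln y, dv = 5*y**4 dy).
An antiderivative is F(y) = y**5*(5*log(y) - 1)/5.
Then F(3) - F(1) = (-243/5 + 243*log(3)) - (-1/5) = -242/5 + 243*log(3).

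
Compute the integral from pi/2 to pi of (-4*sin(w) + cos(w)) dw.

An antiderivative is F(w) = sin(w) + 4*cos(w).
Then F(pi) - F(pi/2) = (-4) - (1) = -5.

-5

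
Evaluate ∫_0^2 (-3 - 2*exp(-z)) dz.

-8 + 2*exp(-2)

An antiderivative is F(z) = -3*z + 2*exp(-z).
Then F(2) - F(0) = (-6 + 2*exp(-2)) - (2) = -8 + 2*exp(-2).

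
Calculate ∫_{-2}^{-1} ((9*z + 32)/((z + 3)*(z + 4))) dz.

Factor the denominator: z**2 + 7*z + 12 = (z + 4)(z + 3).
Partial fractions: (9*z + 32)/((z + 3)*(z + 4)) = 4/(z + 4) + 5/(z + 3).
An antiderivative is F(z) = 5*log(z + 3) + 4*log(z + 4).
Then F(-1) - F(-2) = (5*log(2) + 4*log(3)) - (log(16)) = log(2) + 4*log(3).

log(2) + 4*log(3)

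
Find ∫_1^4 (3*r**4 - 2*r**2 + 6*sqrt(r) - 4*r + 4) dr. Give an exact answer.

2909/5

By the power rule, an antiderivative is F(r) = 3*r**5/5 + 4*r**(3/2) - 2*r**3/3 - 2*r**2 + 4*r.
Then F(4) - F(1) = (8816/15) - (89/15) = 2909/5.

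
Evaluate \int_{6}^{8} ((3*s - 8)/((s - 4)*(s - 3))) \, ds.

log(48/5)

Factor the denominator: s**2 - 7*s + 12 = (s - 3)(s - 4).
Partial fractions: (3*s - 8)/((s - 4)*(s - 3)) = -1/(s - 3) + 4/(s - 4).
An antiderivative is F(s) = 4*log(s - 4) - log(s - 3).
Then F(8) - F(6) = (-log(5) + 8*log(2)) - (log(16/3)) = log(48/5).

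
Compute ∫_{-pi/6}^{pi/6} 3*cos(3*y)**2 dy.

Use the identity cos^2(3*y) = (1 + cos(6*y))/2.
An antiderivative is F(y) = 3*y/2 + sin(6*y)/4.
Then F(pi/6) - F(-pi/6) = (pi/4) - (-pi/4) = pi/2.

pi/2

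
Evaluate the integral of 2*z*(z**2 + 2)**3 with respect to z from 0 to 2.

320

Let u = z**2 + 2, so du = 2*z dz. When z = 0, u = 2; when z = 2, u = 6.
The integral becomes ∫ u**3 du from 2 to 6, with antiderivative u**4/4.
Back in z: F(z) = (z**2 + 2)**4/4.
Then F(2) - F(0) = (324) - (4) = 320.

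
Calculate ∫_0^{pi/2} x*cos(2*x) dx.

-1/2

Integrate by parts once (u = x, dv = cos(2*x) dx).
An antiderivative is F(x) = x*sin(2*x)/2 + cos(2*x)/4.
Then F(pi/2) - F(0) = (-1/4) - (1/4) = -1/2.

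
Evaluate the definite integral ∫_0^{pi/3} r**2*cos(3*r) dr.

Integrate by parts twice (u = r^2, dv = cos(3*r) dr).
An antiderivative is F(r) = r**2*sin(3*r)/3 + 2*r*cos(3*r)/9 - 2*sin(3*r)/27.
Then F(pi/3) - F(0) = (-2*pi/27) - (0) = -2*pi/27.

-2*pi/27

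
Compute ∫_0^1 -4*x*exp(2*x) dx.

Integrate by parts once (u = x, dv = -4*exp(2*x) dx).
An antiderivative is F(x) = (-2*x + 1)*exp(2*x).
Then F(1) - F(0) = (-exp(2)) - (1) = -exp(2) - 1.

-exp(2) - 1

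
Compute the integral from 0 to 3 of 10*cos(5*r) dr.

2*sin(15)

Let u = 5*r, so du = 5 dr. When r = 0, u = 0; when r = 3, u = 15.
The integral becomes 2·∫ cos(u) du from 0 to 15, with antiderivative 2*sin(u).
Back in r: F(r) = 2*sin(5*r).
Then F(3) - F(0) = (2*sin(15)) - (0) = 2*sin(15).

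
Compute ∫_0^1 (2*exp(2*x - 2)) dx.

1 - exp(-2)

Let u = 2*x - 2, so du = 2 dx. When x = 0, u = -2; when x = 1, u = 0.
The integral becomes ∫ exp(u) du from -2 to 0, with antiderivative exp(u).
Back in x: F(x) = exp(2*x - 2).
Then F(1) - F(0) = (1) - (exp(-2)) = 1 - exp(-2).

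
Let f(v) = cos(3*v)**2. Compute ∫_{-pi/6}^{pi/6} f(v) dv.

Use the identity cos^2(3*v) = (1 + cos(6*v))/2.
An antiderivative is F(v) = v/2 + sin(6*v)/12.
Then F(pi/6) - F(-pi/6) = (pi/12) - (-pi/12) = pi/6.

pi/6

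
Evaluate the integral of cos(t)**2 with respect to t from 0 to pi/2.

Use the identity cos^2(t) = (1 + cos(2*t))/2.
An antiderivative is F(t) = t/2 + sin(2*t)/4.
Then F(pi/2) - F(0) = (pi/4) - (0) = pi/4.

pi/4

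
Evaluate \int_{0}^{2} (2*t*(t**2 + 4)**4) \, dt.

Let u = t**2 + 4, so du = 2*t dt. When t = 0, u = 4; when t = 2, u = 8.
The integral becomes ∫ u**4 du from 4 to 8, with antiderivative u**5/5.
Back in t: F(t) = (t**2 + 4)**5/5.
Then F(2) - F(0) = (32768/5) - (1024/5) = 31744/5.

31744/5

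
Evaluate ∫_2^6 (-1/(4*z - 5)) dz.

-log(19)/4 + log(3)/4

An antiderivative is F(z) = -log(4*z - 5)/4.
Then F(6) - F(2) = (-log(19)/4) - (-log(3)/4) = -log(19)/4 + log(3)/4.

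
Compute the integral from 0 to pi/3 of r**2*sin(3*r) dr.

-4/27 + pi**2/27

Integrate by parts twice (u = r^2, dv = sin(3*r) dr).
An antiderivative is F(r) = -r**2*cos(3*r)/3 + 2*r*sin(3*r)/9 + 2*cos(3*r)/27.
Then F(pi/3) - F(0) = (-2/27 + pi**2/27) - (2/27) = -4/27 + pi**2/27.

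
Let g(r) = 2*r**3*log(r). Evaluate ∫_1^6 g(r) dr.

Integrate by parts once (u = ln r, dv = 2*r**3 dr).
An antiderivative is F(r) = r**4*(4*log(r) - 1)/8.
Then F(6) - F(1) = (-162 + 648*log(2) + 648*log(3)) - (-1/8) = -1295/8 + 648*log(2) + 648*log(3).

-1295/8 + 648*log(2) + 648*log(3)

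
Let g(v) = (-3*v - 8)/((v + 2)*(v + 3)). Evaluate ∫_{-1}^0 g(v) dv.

Factor the denominator: v**2 + 5*v + 6 = (v + 3)(v + 2).
Partial fractions: (-3*v - 8)/((v + 2)*(v + 3)) = -1/(v + 3) - 2/(v + 2).
An antiderivative is F(v) = -2*log(v + 2) - log(v + 3).
Then F(0) - F(-1) = (-log(12)) - (-log(2)) = -log(6).

-log(6)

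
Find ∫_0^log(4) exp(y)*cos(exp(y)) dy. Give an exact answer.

Let u = exp(y), so du = exp(y) dy. When y = 0, u = 1; when y = log(4), u = 4.
The integral becomes ∫ cos(u) du from 1 to 4, with antiderivative sin(u).
Back in y: F(y) = sin(exp(y)).
Then F(log(4)) - F(0) = (sin(4)) - (sin(1)) = -sin(1) + sin(4).

-sin(1) + sin(4)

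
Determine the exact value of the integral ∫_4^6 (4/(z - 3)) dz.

An antiderivative is F(z) = 4*log(z - 3).
Then F(6) - F(4) = (log(81)) - (0) = log(81).

log(81)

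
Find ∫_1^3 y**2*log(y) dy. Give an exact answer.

-26/9 + 9*log(3)

Integrate by parts once (u = ln y, dv = y**2 dy).
An antiderivative is F(y) = y**3*(3*log(y) - 1)/9.
Then F(3) - F(1) = (-3 + 9*log(3)) - (-1/9) = -26/9 + 9*log(3).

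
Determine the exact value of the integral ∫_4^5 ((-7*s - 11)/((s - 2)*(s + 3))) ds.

Factor the denominator: s**2 + s - 6 = (s + 3)(s - 2).
Partial fractions: (-7*s - 11)/((s - 2)*(s + 3)) = -2/(s + 3) - 5/(s - 2).
An antiderivative is F(s) = -5*log(s - 2) - 2*log(s + 3).
Then F(5) - F(4) = (-5*log(3) - 6*log(2)) - (-2*log(7) - 5*log(2)) = -5*log(3) - log(2) + 2*log(7).

-5*log(3) - log(2) + 2*log(7)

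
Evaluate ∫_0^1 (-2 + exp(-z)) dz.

-1 - exp(-1)

An antiderivative is F(z) = -2*z - exp(-z).
Then F(1) - F(0) = (-2 - exp(-1)) - (-1) = -1 - exp(-1).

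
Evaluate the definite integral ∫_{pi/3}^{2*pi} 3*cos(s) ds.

-3*sqrt(3)/2

An antiderivative is F(s) = 3*sin(s).
Then F(2*pi) - F(pi/3) = (0) - (3*sqrt(3)/2) = -3*sqrt(3)/2.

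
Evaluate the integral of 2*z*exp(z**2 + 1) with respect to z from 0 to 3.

-exp(1) + exp(10)

Let u = z**2 + 1, so du = 2*z dz. When z = 0, u = 1; when z = 3, u = 10.
The integral becomes ∫ exp(u) du from 1 to 10, with antiderivative exp(u).
Back in z: F(z) = exp(z**2 + 1).
Then F(3) - F(0) = (exp(10)) - (exp(1)) = -exp(1) + exp(10).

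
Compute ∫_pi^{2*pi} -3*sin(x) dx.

An antiderivative is F(x) = 3*cos(x).
Then F(2*pi) - F(pi) = (3) - (-3) = 6.

6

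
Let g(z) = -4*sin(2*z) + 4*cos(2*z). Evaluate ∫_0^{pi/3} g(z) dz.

An antiderivative is F(z) = 2*sin(2*z) + 2*cos(2*z).
Then F(pi/3) - F(0) = (-1 + sqrt(3)) - (2) = -3 + sqrt(3).

-3 + sqrt(3)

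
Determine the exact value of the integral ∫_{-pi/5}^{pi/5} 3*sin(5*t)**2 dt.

Use the identity sin^2(5*t) = (1 - cos(10*t))/2.
An antiderivative is F(t) = 3*t/2 - 3*sin(10*t)/20.
Then F(pi/5) - F(-pi/5) = (3*pi/10) - (-3*pi/10) = 3*pi/5.

3*pi/5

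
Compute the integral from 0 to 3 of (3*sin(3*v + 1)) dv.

Let u = 3*v + 1, so du = 3 dv. When v = 0, u = 1; when v = 3, u = 10.
The integral becomes ∫ sin(u) du from 1 to 10, with antiderivative -cos(u).
Back in v: F(v) = -cos(3*v + 1).
Then F(3) - F(0) = (-cos(10)) - (-cos(1)) = cos(1) - cos(10).

cos(1) - cos(10)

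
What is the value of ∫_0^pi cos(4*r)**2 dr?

Use the identity cos^2(4*r) = (1 + cos(8*r))/2.
An antiderivative is F(r) = r/2 + sin(8*r)/16.
Then F(pi) - F(0) = (pi/2) - (0) = pi/2.

pi/2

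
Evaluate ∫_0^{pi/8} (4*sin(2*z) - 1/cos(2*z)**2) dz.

An antiderivative is F(z) = -2*cos(2*z) - tan(2*z)/2.
Then F(pi/8) - F(0) = (-sqrt(2) - 1/2) - (-2) = 3/2 - sqrt(2).

3/2 - sqrt(2)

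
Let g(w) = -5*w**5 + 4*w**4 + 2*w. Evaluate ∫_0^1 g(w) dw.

29/30

By the power rule, an antiderivative is F(w) = -5*w**6/6 + 4*w**5/5 + w**2.
Then F(1) - F(0) = (29/30) - (0) = 29/30.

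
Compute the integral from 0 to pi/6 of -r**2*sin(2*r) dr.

-sqrt(3)*pi/24 + pi**2/144 + 1/8

Integrate by parts twice (u = r^2, dv = -sin(2*r) dr).
An antiderivative is F(r) = r**2*cos(2*r)/2 - r*sin(2*r)/2 - cos(2*r)/4.
Then F(pi/6) - F(0) = (-sqrt(3)*pi/24 - 1/8 + pi**2/144) - (-1/4) = -sqrt(3)*pi/24 + pi**2/144 + 1/8.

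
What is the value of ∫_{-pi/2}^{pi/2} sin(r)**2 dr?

pi/2

Use the identity sin^2(r) = (1 - cos(2*r))/2.
An antiderivative is F(r) = r/2 - sin(2*r)/4.
Then F(pi/2) - F(-pi/2) = (pi/4) - (-pi/4) = pi/2.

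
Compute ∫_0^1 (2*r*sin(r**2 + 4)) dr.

Let u = r**2 + 4, so du = 2*r dr. When r = 0, u = 4; when r = 1, u = 5.
The integral becomes ∫ sin(u) du from 4 to 5, with antiderivative -cos(u).
Back in r: F(r) = -cos(r**2 + 4).
Then F(1) - F(0) = (-cos(5)) - (-cos(4)) = cos(4) - cos(5).

cos(4) - cos(5)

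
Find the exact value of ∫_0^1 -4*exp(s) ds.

An antiderivative is F(s) = -4*exp(s).
Then F(1) - F(0) = (-4*E) - (-4) = 4 - 4*E.

4 - 4*E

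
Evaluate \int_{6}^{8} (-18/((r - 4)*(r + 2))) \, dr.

-9*log(2) + 3*log(5)

Factor the denominator: r**2 - 2*r - 8 = (r + 2)(r - 4).
Partial fractions: -18/((r - 4)*(r + 2)) = 3/(r + 2) - 3/(r - 4).
An antiderivative is F(r) = -3*log(r - 4) + 3*log(r + 2).
Then F(8) - F(6) = (-3*log(2) + 3*log(5)) - (log(64)) = -9*log(2) + 3*log(5).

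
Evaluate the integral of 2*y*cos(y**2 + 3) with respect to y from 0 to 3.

Let u = y**2 + 3, so du = 2*y dy. When y = 0, u = 3; when y = 3, u = 12.
The integral becomes ∫ cos(u) du from 3 to 12, with antiderivative sin(u).
Back in y: F(y) = sin(y**2 + 3).
Then F(3) - F(0) = (sin(12)) - (sin(3)) = sin(12) - sin(3).

sin(12) - sin(3)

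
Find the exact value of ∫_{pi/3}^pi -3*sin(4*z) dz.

9/8

An antiderivative is F(z) = 3*cos(4*z)/4.
Then F(pi) - F(pi/3) = (3/4) - (-3/8) = 9/8.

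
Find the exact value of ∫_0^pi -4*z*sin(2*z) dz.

Integrate by parts once (u = z, dv = -4*sin(2*z) dz).
An antiderivative is F(z) = 2*z*cos(2*z) - sin(2*z).
Then F(pi) - F(0) = (2*pi) - (0) = 2*pi.

2*pi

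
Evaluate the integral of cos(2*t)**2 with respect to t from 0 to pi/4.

pi/8

Use the identity cos^2(2*t) = (1 + cos(4*t))/2.
An antiderivative is F(t) = t/2 + sin(4*t)/8.
Then F(pi/4) - F(0) = (pi/8) - (0) = pi/8.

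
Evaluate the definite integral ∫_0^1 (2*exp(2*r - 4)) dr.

Let u = 2*r - 4, so du = 2 dr. When r = 0, u = -4; when r = 1, u = -2.
The integral becomes ∫ exp(u) du from -4 to -2, with antiderivative exp(u).
Back in r: F(r) = exp(2*r - 4).
Then F(1) - F(0) = (exp(-2)) - (exp(-4)) = -(1 - exp(2))*exp(-4).

-(1 - exp(2))*exp(-4)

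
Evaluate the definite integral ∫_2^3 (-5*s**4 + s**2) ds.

By the power rule, an antiderivative is F(s) = -s**5 + s**3/3.
Then F(3) - F(2) = (-234) - (-88/3) = -614/3.

-614/3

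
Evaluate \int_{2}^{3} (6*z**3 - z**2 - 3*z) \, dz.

251/3

By the power rule, an antiderivative is F(z) = 3*z**4/2 - z**3/3 - 3*z**2/2.
Then F(3) - F(2) = (99) - (46/3) = 251/3.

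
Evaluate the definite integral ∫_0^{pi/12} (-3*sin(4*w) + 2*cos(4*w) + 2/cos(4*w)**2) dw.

-3/8 + 3*sqrt(3)/4

An antiderivative is F(w) = sin(4*w)/2 + 3*cos(4*w)/4 + tan(4*w)/2.
Then F(pi/12) - F(0) = (3/8 + 3*sqrt(3)/4) - (3/4) = -3/8 + 3*sqrt(3)/4.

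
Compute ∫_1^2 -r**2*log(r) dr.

7/9 - 8*log(2)/3

Integrate by parts once (u = ln r, dv = -r**2 dr).
An antiderivative is F(r) = -r**3*(3*log(r) - 1)/9.
Then F(2) - F(1) = (8/9 - 8*log(2)/3) - (1/9) = 7/9 - 8*log(2)/3.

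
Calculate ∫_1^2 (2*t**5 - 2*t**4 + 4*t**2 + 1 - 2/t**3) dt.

1091/60

By the power rule, an antiderivative is F(t) = t**6/3 - 2*t**5/5 + 4*t**3/3 + t + t**(-2).
Then F(2) - F(1) = (429/20) - (49/15) = 1091/60.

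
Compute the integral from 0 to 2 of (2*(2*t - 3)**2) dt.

28/3

Let u = 2*t - 3, so du = 2 dt. When t = 0, u = -3; when t = 2, u = 1.
The integral becomes ∫ u**2 du from -3 to 1, with antiderivative u**3/3.
Back in t: F(t) = (2*t - 3)**3/3.
Then F(2) - F(0) = (1/3) - (-9) = 28/3.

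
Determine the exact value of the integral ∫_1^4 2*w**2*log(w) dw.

Integrate by parts once (u = ln w, dv = 2*w**2 dw).
An antiderivative is F(w) = 2*w**3*(3*log(w) - 1)/9.
Then F(4) - F(1) = (-128/9 + 256*log(2)/3) - (-2/9) = -14 + 256*log(2)/3.

-14 + 256*log(2)/3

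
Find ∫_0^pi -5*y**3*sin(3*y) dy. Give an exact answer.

5*pi*(2 - 3*pi**2)/9

Integrate by parts 3 times (u = y^3, dv = -5*sin(3*y) dy).
An antiderivative is F(y) = 5*y**3*cos(3*y)/3 - 5*y**2*sin(3*y)/3 - 10*y*cos(3*y)/9 + 10*sin(3*y)/27.
Then F(pi) - F(0) = (5*pi*(2 - 3*pi**2)/9) - (0) = 5*pi*(2 - 3*pi**2)/9.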